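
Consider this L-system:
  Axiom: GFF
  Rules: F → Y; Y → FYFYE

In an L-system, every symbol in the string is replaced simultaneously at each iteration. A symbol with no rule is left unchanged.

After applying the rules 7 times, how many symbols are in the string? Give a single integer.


Step 0: length = 3
Step 1: length = 3
Step 2: length = 11
Step 3: length = 27
Step 4: length = 75
Step 5: length = 203
Step 6: length = 555
Step 7: length = 1515

Answer: 1515


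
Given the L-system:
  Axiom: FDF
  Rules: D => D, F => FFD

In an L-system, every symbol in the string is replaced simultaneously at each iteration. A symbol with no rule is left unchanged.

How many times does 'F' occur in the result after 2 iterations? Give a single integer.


Step 0: FDF  (2 'F')
Step 1: FFDDFFD  (4 'F')
Step 2: FFDFFDDDFFDFFDD  (8 'F')

Answer: 8


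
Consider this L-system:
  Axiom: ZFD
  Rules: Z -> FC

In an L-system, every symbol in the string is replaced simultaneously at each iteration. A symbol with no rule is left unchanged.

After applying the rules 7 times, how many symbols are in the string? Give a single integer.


Answer: 4

Derivation:
Step 0: length = 3
Step 1: length = 4
Step 2: length = 4
Step 3: length = 4
Step 4: length = 4
Step 5: length = 4
Step 6: length = 4
Step 7: length = 4


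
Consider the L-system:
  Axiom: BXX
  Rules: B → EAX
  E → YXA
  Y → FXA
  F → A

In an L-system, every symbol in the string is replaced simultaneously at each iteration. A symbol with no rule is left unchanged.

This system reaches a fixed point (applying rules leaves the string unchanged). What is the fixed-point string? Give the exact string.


Step 0: BXX
Step 1: EAXXX
Step 2: YXAAXXX
Step 3: FXAXAAXXX
Step 4: AXAXAAXXX
Step 5: AXAXAAXXX  (unchanged — fixed point at step 4)

Answer: AXAXAAXXX


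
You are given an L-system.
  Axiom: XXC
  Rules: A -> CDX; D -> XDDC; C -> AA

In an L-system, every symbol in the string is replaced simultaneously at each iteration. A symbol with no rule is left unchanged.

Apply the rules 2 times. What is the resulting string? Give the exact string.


Answer: XXCDXCDX

Derivation:
Step 0: XXC
Step 1: XXAA
Step 2: XXCDXCDX


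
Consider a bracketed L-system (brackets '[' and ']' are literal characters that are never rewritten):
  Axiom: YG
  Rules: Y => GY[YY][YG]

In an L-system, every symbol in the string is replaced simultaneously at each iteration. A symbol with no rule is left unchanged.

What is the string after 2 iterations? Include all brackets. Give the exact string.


Answer: GGY[YY][YG][GY[YY][YG]GY[YY][YG]][GY[YY][YG]G]G

Derivation:
Step 0: YG
Step 1: GY[YY][YG]G
Step 2: GGY[YY][YG][GY[YY][YG]GY[YY][YG]][GY[YY][YG]G]G


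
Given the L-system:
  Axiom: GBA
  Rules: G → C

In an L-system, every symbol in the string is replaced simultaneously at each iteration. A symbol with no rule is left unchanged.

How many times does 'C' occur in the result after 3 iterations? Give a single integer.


Step 0: GBA  (0 'C')
Step 1: CBA  (1 'C')
Step 2: CBA  (1 'C')
Step 3: CBA  (1 'C')

Answer: 1


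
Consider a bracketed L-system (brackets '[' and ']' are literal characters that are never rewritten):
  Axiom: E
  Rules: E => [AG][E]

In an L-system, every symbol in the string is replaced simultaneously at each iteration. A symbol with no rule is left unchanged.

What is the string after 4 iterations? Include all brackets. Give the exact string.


Answer: [AG][[AG][[AG][[AG][E]]]]

Derivation:
Step 0: E
Step 1: [AG][E]
Step 2: [AG][[AG][E]]
Step 3: [AG][[AG][[AG][E]]]
Step 4: [AG][[AG][[AG][[AG][E]]]]


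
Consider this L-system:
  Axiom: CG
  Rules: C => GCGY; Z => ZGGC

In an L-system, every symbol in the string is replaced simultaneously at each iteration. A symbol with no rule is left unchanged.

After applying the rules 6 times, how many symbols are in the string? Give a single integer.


Step 0: length = 2
Step 1: length = 5
Step 2: length = 8
Step 3: length = 11
Step 4: length = 14
Step 5: length = 17
Step 6: length = 20

Answer: 20


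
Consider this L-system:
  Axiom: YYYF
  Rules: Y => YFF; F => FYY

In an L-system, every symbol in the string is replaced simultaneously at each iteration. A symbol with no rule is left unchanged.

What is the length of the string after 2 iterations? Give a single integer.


Step 0: length = 4
Step 1: length = 12
Step 2: length = 36

Answer: 36


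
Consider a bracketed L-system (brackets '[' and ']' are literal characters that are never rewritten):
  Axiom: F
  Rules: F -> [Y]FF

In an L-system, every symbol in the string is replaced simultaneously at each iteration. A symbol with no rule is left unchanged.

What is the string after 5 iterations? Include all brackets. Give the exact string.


Step 0: F
Step 1: [Y]FF
Step 2: [Y][Y]FF[Y]FF
Step 3: [Y][Y][Y]FF[Y]FF[Y][Y]FF[Y]FF
Step 4: [Y][Y][Y][Y]FF[Y]FF[Y][Y]FF[Y]FF[Y][Y][Y]FF[Y]FF[Y][Y]FF[Y]FF
Step 5: [Y][Y][Y][Y][Y]FF[Y]FF[Y][Y]FF[Y]FF[Y][Y][Y]FF[Y]FF[Y][Y]FF[Y]FF[Y][Y][Y][Y]FF[Y]FF[Y][Y]FF[Y]FF[Y][Y][Y]FF[Y]FF[Y][Y]FF[Y]FF

Answer: [Y][Y][Y][Y][Y]FF[Y]FF[Y][Y]FF[Y]FF[Y][Y][Y]FF[Y]FF[Y][Y]FF[Y]FF[Y][Y][Y][Y]FF[Y]FF[Y][Y]FF[Y]FF[Y][Y][Y]FF[Y]FF[Y][Y]FF[Y]FF


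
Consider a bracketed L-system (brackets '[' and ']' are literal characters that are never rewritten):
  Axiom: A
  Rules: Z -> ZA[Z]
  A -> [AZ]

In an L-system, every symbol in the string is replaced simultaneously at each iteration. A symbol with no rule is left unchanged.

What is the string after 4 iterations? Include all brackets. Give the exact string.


Step 0: A
Step 1: [AZ]
Step 2: [[AZ]ZA[Z]]
Step 3: [[[AZ]ZA[Z]]ZA[Z][AZ][ZA[Z]]]
Step 4: [[[[AZ]ZA[Z]]ZA[Z][AZ][ZA[Z]]]ZA[Z][AZ][ZA[Z]][[AZ]ZA[Z]][ZA[Z][AZ][ZA[Z]]]]

Answer: [[[[AZ]ZA[Z]]ZA[Z][AZ][ZA[Z]]]ZA[Z][AZ][ZA[Z]][[AZ]ZA[Z]][ZA[Z][AZ][ZA[Z]]]]


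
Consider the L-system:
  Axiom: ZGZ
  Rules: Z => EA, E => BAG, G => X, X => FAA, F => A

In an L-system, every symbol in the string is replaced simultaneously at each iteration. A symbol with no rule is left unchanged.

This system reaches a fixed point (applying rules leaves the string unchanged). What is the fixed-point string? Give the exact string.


Step 0: ZGZ
Step 1: EAXEA
Step 2: BAGAFAABAGA
Step 3: BAXAAAABAXA
Step 4: BAFAAAAAABAFAAA
Step 5: BAAAAAAAABAAAAA
Step 6: BAAAAAAAABAAAAA  (unchanged — fixed point at step 5)

Answer: BAAAAAAAABAAAAA


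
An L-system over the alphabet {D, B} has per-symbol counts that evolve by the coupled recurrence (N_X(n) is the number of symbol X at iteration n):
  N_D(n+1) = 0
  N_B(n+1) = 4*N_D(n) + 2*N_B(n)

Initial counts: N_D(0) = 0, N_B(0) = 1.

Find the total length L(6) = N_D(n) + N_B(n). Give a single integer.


Answer: 64

Derivation:
Step 0: N_D=0, N_B=1, L=1
Step 1: N_D=0, N_B=2, L=2
Step 2: N_D=0, N_B=4, L=4
Step 3: N_D=0, N_B=8, L=8
Step 4: N_D=0, N_B=16, L=16
Step 5: N_D=0, N_B=32, L=32
Step 6: N_D=0, N_B=64, L=64


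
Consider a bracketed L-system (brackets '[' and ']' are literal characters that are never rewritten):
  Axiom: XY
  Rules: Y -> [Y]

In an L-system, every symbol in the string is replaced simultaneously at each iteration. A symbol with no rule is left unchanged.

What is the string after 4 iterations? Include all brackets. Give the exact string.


Answer: X[[[[Y]]]]

Derivation:
Step 0: XY
Step 1: X[Y]
Step 2: X[[Y]]
Step 3: X[[[Y]]]
Step 4: X[[[[Y]]]]


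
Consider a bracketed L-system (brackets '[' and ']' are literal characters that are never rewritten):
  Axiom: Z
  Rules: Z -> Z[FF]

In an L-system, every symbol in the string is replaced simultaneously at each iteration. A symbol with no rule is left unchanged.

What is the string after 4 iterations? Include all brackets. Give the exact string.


Answer: Z[FF][FF][FF][FF]

Derivation:
Step 0: Z
Step 1: Z[FF]
Step 2: Z[FF][FF]
Step 3: Z[FF][FF][FF]
Step 4: Z[FF][FF][FF][FF]


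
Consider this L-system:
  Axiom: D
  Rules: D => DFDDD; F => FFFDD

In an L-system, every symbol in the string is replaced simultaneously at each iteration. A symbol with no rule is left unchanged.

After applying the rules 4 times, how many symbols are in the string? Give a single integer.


Answer: 625

Derivation:
Step 0: length = 1
Step 1: length = 5
Step 2: length = 25
Step 3: length = 125
Step 4: length = 625


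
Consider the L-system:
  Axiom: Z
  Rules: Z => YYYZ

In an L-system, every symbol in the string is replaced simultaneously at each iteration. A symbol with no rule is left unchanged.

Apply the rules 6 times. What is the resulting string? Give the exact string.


Step 0: Z
Step 1: YYYZ
Step 2: YYYYYYZ
Step 3: YYYYYYYYYZ
Step 4: YYYYYYYYYYYYZ
Step 5: YYYYYYYYYYYYYYYZ
Step 6: YYYYYYYYYYYYYYYYYYZ

Answer: YYYYYYYYYYYYYYYYYYZ


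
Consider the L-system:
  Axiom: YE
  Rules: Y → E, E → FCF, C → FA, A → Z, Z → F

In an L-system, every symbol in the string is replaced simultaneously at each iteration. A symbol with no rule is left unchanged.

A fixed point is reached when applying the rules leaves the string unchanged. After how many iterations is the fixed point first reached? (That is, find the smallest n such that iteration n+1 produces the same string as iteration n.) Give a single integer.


Answer: 5

Derivation:
Step 0: YE
Step 1: EFCF
Step 2: FCFFFAF
Step 3: FFAFFFZF
Step 4: FFZFFFFF
Step 5: FFFFFFFF
Step 6: FFFFFFFF  (unchanged — fixed point at step 5)


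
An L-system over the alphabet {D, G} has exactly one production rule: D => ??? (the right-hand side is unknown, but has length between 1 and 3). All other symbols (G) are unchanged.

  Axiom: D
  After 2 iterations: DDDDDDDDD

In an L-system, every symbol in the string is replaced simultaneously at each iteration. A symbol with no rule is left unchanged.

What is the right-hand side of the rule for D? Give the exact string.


Answer: DDD

Derivation:
Trying D => DDD:
  Step 0: D
  Step 1: DDD
  Step 2: DDDDDDDDD
Matches the given result.


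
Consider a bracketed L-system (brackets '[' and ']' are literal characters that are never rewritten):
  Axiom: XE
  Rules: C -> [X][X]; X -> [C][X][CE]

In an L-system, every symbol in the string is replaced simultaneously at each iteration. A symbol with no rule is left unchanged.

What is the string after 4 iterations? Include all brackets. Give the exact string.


Answer: [[[[X][X]][[C][X][CE]][[X][X]E]][[[X][X]][[C][X][CE]][[X][X]E]]][[[[C][X][CE]][[C][X][CE]]][[[X][X]][[C][X][CE]][[X][X]E]][[[C][X][CE]][[C][X][CE]]E]][[[[X][X]][[C][X][CE]][[X][X]E]][[[X][X]][[C][X][CE]][[X][X]E]]E]E

Derivation:
Step 0: XE
Step 1: [C][X][CE]E
Step 2: [[X][X]][[C][X][CE]][[X][X]E]E
Step 3: [[[C][X][CE]][[C][X][CE]]][[[X][X]][[C][X][CE]][[X][X]E]][[[C][X][CE]][[C][X][CE]]E]E
Step 4: [[[[X][X]][[C][X][CE]][[X][X]E]][[[X][X]][[C][X][CE]][[X][X]E]]][[[[C][X][CE]][[C][X][CE]]][[[X][X]][[C][X][CE]][[X][X]E]][[[C][X][CE]][[C][X][CE]]E]][[[[X][X]][[C][X][CE]][[X][X]E]][[[X][X]][[C][X][CE]][[X][X]E]]E]E


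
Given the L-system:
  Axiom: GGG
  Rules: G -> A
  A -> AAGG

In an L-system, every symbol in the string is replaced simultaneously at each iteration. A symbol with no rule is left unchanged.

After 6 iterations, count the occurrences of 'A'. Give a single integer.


Step 0: GGG  (0 'A')
Step 1: AAA  (3 'A')
Step 2: AAGGAAGGAAGG  (6 'A')
Step 3: AAGGAAGGAAAAGGAAGGAAAAGGAAGGAA  (18 'A')
Step 4: AAGGAAGGAAAAGGAAGGAAAAGGAAGGAAGGAAGGAAAAGGAAGGAAAAGGAAGGAAGGAAGGAAAAGGAAGGAAAAGGAAGG  (48 'A')
Step 5: AAGGAAGGAAAAGGAAGGAAAAGGAAGGAAGGAAGGAAAAGGAAGGAAAAGGAAGGAAGGAAGGAAAAGGAAGGAAAAGGAAGGAAAAGGAAGGAAAAGGAAGGAAGGAAGGAAAAGGAAGGAAAAGGAAGGAAGGAAGGAAAAGGAAGGAAAAGGAAGGAAAAGGAAGGAAAAGGAAGGAAGGAAGGAAAAGGAAGGAAAAGGAAGGAAGGAAGGAAAAGGAAGGAA  (132 'A')
Step 6: AAGGAAGGAAAAGGAAGGAAAAGGAAGGAAGGAAGGAAAAGGAAGGAAAAGGAAGGAAGGAAGGAAAAGGAAGGAAAAGGAAGGAAAAGGAAGGAAAAGGAAGGAAGGAAGGAAAAGGAAGGAAAAGGAAGGAAGGAAGGAAAAGGAAGGAAAAGGAAGGAAAAGGAAGGAAAAGGAAGGAAGGAAGGAAAAGGAAGGAAAAGGAAGGAAGGAAGGAAAAGGAAGGAAAAGGAAGGAAGGAAGGAAAAGGAAGGAAAAGGAAGGAAGGAAGGAAAAGGAAGGAAAAGGAAGGAAAAGGAAGGAAAAGGAAGGAAGGAAGGAAAAGGAAGGAAAAGGAAGGAAGGAAGGAAAAGGAAGGAAAAGGAAGGAAAAGGAAGGAAAAGGAAGGAAGGAAGGAAAAGGAAGGAAAAGGAAGGAAGGAAGGAAAAGGAAGGAAAAGGAAGGAAGGAAGGAAAAGGAAGGAAAAGGAAGGAAGGAAGGAAAAGGAAGGAAAAGGAAGGAAAAGGAAGGAAAAGGAAGGAAGGAAGGAAAAGGAAGGAAAAGGAAGGAAGGAAGGAAAAGGAAGGAAAAGGAAGGAAAAGGAAGGAAAAGGAAGGAAGGAAGGAAAAGGAAGGAAAAGGAAGG  (360 'A')

Answer: 360


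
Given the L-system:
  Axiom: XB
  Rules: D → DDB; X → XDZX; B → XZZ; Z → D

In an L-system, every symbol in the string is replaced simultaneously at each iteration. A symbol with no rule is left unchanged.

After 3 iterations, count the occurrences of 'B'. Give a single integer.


Step 0: XB  (1 'B')
Step 1: XDZXXZZ  (0 'B')
Step 2: XDZXDDBDXDZXXDZXDD  (1 'B')
Step 3: XDZXDDBDXDZXDDBDDBXZZDDBXDZXDDBDXDZXXDZXDDBDXDZXDDBDDB  (8 'B')

Answer: 8


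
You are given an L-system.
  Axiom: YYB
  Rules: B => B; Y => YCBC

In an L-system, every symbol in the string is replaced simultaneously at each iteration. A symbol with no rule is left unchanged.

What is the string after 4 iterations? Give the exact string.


Step 0: YYB
Step 1: YCBCYCBCB
Step 2: YCBCCBCYCBCCBCB
Step 3: YCBCCBCCBCYCBCCBCCBCB
Step 4: YCBCCBCCBCCBCYCBCCBCCBCCBCB

Answer: YCBCCBCCBCCBCYCBCCBCCBCCBCB


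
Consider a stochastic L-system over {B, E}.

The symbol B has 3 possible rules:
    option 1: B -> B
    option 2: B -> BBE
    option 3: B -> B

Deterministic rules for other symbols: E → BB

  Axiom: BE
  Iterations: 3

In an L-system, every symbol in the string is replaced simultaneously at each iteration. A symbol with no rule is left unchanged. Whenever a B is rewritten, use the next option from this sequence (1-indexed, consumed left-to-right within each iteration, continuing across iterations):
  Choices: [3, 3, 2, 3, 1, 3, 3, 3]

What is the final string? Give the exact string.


Step 0: BE
Step 1: BBB  (used choices [3])
Step 2: BBBEB  (used choices [3, 2, 3])
Step 3: BBBBBB  (used choices [1, 3, 3, 3])

Answer: BBBBBB


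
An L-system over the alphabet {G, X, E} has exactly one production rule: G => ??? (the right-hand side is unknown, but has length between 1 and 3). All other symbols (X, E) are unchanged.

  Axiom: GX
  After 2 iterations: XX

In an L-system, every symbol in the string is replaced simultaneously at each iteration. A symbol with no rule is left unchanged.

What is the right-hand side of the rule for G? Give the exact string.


Answer: X

Derivation:
Trying G => X:
  Step 0: GX
  Step 1: XX
  Step 2: XX
Matches the given result.


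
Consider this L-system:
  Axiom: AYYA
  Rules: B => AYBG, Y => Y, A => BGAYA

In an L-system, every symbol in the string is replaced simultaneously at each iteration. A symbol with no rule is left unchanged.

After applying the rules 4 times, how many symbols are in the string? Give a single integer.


Step 0: length = 4
Step 1: length = 12
Step 2: length = 34
Step 3: length = 92
Step 4: length = 244

Answer: 244


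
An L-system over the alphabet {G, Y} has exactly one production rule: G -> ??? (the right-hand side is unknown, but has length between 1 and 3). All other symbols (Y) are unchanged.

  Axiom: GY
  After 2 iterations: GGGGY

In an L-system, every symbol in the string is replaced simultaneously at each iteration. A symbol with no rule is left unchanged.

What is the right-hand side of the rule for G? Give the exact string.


Trying G -> GG:
  Step 0: GY
  Step 1: GGY
  Step 2: GGGGY
Matches the given result.

Answer: GG


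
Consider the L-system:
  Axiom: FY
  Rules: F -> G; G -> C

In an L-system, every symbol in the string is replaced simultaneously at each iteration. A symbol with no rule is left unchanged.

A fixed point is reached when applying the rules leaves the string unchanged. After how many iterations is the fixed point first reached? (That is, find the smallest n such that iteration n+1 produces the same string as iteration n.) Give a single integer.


Answer: 2

Derivation:
Step 0: FY
Step 1: GY
Step 2: CY
Step 3: CY  (unchanged — fixed point at step 2)


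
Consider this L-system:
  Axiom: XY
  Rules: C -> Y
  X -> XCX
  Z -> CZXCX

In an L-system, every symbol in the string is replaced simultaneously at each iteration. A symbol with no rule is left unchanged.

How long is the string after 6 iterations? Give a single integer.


Answer: 128

Derivation:
Step 0: length = 2
Step 1: length = 4
Step 2: length = 8
Step 3: length = 16
Step 4: length = 32
Step 5: length = 64
Step 6: length = 128


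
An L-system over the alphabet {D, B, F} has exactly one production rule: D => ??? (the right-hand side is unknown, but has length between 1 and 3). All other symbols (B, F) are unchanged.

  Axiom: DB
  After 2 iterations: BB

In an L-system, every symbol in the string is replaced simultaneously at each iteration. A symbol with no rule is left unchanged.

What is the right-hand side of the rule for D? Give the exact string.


Trying D => B:
  Step 0: DB
  Step 1: BB
  Step 2: BB
Matches the given result.

Answer: B


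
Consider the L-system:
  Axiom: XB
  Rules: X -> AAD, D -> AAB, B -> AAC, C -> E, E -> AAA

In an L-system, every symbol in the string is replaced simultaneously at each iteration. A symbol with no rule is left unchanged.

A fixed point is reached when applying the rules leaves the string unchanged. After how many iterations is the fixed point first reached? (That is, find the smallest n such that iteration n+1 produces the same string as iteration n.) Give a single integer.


Answer: 5

Derivation:
Step 0: XB
Step 1: AADAAC
Step 2: AAAABAAE
Step 3: AAAAAACAAAAA
Step 4: AAAAAAEAAAAA
Step 5: AAAAAAAAAAAAAA
Step 6: AAAAAAAAAAAAAA  (unchanged — fixed point at step 5)


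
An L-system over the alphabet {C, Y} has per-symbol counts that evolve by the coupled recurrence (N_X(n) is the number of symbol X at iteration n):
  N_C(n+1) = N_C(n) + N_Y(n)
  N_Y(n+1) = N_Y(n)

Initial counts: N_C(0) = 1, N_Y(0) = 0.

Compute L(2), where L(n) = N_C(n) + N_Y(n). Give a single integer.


Step 0: N_C=1, N_Y=0, L=1
Step 1: N_C=1, N_Y=0, L=1
Step 2: N_C=1, N_Y=0, L=1

Answer: 1


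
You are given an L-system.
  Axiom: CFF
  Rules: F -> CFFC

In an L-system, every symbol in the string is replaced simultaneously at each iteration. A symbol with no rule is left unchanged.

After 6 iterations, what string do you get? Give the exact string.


Answer: CCCCCCCFFCCFFCCCCFFCCFFCCCCCCFFCCFFCCCCFFCCFFCCCCCCCCFFCCFFCCCCFFCCFFCCCCCCFFCCFFCCCCFFCCFFCCCCCCCCCCFFCCFFCCCCFFCCFFCCCCCCFFCCFFCCCCFFCCFFCCCCCCCCFFCCFFCCCCFFCCFFCCCCCCFFCCFFCCCCFFCCFFCCCCCCCCCCCCFFCCFFCCCCFFCCFFCCCCCCFFCCFFCCCCFFCCFFCCCCCCCCFFCCFFCCCCFFCCFFCCCCCCFFCCFFCCCCFFCCFFCCCCCCCCCCFFCCFFCCCCFFCCFFCCCCCCFFCCFFCCCCFFCCFFCCCCCCCCFFCCFFCCCCFFCCFFCCCCCCFFCCFFCCCCFFCCFFCCCCCC

Derivation:
Step 0: CFF
Step 1: CCFFCCFFC
Step 2: CCCFFCCFFCCCCFFCCFFCC
Step 3: CCCCFFCCFFCCCCFFCCFFCCCCCCFFCCFFCCCCFFCCFFCCC
Step 4: CCCCCFFCCFFCCCCFFCCFFCCCCCCFFCCFFCCCCFFCCFFCCCCCCCCFFCCFFCCCCFFCCFFCCCCCCFFCCFFCCCCFFCCFFCCCC
Step 5: CCCCCCFFCCFFCCCCFFCCFFCCCCCCFFCCFFCCCCFFCCFFCCCCCCCCFFCCFFCCCCFFCCFFCCCCCCFFCCFFCCCCFFCCFFCCCCCCCCCCFFCCFFCCCCFFCCFFCCCCCCFFCCFFCCCCFFCCFFCCCCCCCCFFCCFFCCCCFFCCFFCCCCCCFFCCFFCCCCFFCCFFCCCCC
Step 6: CCCCCCCFFCCFFCCCCFFCCFFCCCCCCFFCCFFCCCCFFCCFFCCCCCCCCFFCCFFCCCCFFCCFFCCCCCCFFCCFFCCCCFFCCFFCCCCCCCCCCFFCCFFCCCCFFCCFFCCCCCCFFCCFFCCCCFFCCFFCCCCCCCCFFCCFFCCCCFFCCFFCCCCCCFFCCFFCCCCFFCCFFCCCCCCCCCCCCFFCCFFCCCCFFCCFFCCCCCCFFCCFFCCCCFFCCFFCCCCCCCCFFCCFFCCCCFFCCFFCCCCCCFFCCFFCCCCFFCCFFCCCCCCCCCCFFCCFFCCCCFFCCFFCCCCCCFFCCFFCCCCFFCCFFCCCCCCCCFFCCFFCCCCFFCCFFCCCCCCFFCCFFCCCCFFCCFFCCCCCC


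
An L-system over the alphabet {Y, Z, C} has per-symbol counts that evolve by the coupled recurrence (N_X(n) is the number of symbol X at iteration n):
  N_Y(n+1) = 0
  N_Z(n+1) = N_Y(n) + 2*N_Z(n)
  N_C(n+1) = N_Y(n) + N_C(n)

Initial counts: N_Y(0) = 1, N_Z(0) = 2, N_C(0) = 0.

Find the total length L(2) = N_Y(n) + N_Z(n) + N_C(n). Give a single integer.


Answer: 11

Derivation:
Step 0: N_Y=1, N_Z=2, N_C=0, L=3
Step 1: N_Y=0, N_Z=5, N_C=1, L=6
Step 2: N_Y=0, N_Z=10, N_C=1, L=11


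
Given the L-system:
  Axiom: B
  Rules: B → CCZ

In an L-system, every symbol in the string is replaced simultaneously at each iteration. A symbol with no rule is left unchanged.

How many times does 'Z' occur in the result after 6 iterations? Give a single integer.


Step 0: B  (0 'Z')
Step 1: CCZ  (1 'Z')
Step 2: CCZ  (1 'Z')
Step 3: CCZ  (1 'Z')
Step 4: CCZ  (1 'Z')
Step 5: CCZ  (1 'Z')
Step 6: CCZ  (1 'Z')

Answer: 1


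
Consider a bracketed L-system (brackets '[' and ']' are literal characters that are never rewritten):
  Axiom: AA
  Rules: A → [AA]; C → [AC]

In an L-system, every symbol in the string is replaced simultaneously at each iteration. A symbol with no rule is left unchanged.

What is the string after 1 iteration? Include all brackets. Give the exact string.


Answer: [AA][AA]

Derivation:
Step 0: AA
Step 1: [AA][AA]


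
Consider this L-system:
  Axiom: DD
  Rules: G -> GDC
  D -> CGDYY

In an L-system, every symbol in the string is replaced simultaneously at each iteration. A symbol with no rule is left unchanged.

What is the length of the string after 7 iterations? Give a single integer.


Step 0: length = 2
Step 1: length = 10
Step 2: length = 22
Step 3: length = 46
Step 4: length = 94
Step 5: length = 190
Step 6: length = 382
Step 7: length = 766

Answer: 766


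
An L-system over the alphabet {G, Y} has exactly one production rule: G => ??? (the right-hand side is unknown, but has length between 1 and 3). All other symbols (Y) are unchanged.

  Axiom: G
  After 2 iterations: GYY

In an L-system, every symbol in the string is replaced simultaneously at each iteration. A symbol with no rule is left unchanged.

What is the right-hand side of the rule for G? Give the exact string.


Answer: GY

Derivation:
Trying G => GY:
  Step 0: G
  Step 1: GY
  Step 2: GYY
Matches the given result.


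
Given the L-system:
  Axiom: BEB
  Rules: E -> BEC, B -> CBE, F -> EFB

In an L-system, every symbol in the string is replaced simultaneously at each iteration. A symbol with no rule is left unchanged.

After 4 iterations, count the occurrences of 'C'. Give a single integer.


Answer: 45

Derivation:
Step 0: BEB  (0 'C')
Step 1: CBEBECCBE  (3 'C')
Step 2: CCBEBECCBEBECCCCBEBEC  (9 'C')
Step 3: CCCBEBECCBEBECCCCBEBECCBEBECCCCCCBEBECCBEBECC  (21 'C')
Step 4: CCCCBEBECCBEBECCCCBEBECCBEBECCCCCCBEBECCBEBECCCCBEBECCBEBECCCCCCCCBEBECCBEBECCCCBEBECCBEBECCC  (45 'C')


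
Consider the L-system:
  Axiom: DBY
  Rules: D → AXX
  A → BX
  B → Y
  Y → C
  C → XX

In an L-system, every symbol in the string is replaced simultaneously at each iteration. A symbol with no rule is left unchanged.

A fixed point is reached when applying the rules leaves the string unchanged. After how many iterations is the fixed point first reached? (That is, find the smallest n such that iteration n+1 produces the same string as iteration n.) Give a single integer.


Answer: 5

Derivation:
Step 0: DBY
Step 1: AXXYC
Step 2: BXXXCXX
Step 3: YXXXXXXX
Step 4: CXXXXXXX
Step 5: XXXXXXXXX
Step 6: XXXXXXXXX  (unchanged — fixed point at step 5)


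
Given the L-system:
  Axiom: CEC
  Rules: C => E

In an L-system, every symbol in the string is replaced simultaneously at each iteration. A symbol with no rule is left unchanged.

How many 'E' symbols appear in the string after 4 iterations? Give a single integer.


Answer: 3

Derivation:
Step 0: CEC  (1 'E')
Step 1: EEE  (3 'E')
Step 2: EEE  (3 'E')
Step 3: EEE  (3 'E')
Step 4: EEE  (3 'E')


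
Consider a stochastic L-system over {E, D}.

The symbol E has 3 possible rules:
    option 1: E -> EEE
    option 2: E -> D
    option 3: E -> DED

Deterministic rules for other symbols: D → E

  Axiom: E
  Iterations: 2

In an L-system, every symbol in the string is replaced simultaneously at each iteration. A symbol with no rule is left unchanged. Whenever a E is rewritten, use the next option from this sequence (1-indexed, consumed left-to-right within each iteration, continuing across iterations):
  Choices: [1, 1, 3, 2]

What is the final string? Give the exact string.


Answer: EEEDEDD

Derivation:
Step 0: E
Step 1: EEE  (used choices [1])
Step 2: EEEDEDD  (used choices [1, 3, 2])


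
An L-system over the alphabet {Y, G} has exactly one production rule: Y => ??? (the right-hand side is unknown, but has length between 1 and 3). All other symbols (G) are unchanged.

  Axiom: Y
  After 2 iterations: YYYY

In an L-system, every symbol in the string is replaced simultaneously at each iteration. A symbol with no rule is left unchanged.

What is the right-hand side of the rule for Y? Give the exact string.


Answer: YY

Derivation:
Trying Y => YY:
  Step 0: Y
  Step 1: YY
  Step 2: YYYY
Matches the given result.


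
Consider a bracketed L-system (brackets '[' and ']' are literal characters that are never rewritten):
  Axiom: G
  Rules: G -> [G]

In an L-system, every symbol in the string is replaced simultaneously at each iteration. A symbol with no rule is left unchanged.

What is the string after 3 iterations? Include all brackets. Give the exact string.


Step 0: G
Step 1: [G]
Step 2: [[G]]
Step 3: [[[G]]]

Answer: [[[G]]]


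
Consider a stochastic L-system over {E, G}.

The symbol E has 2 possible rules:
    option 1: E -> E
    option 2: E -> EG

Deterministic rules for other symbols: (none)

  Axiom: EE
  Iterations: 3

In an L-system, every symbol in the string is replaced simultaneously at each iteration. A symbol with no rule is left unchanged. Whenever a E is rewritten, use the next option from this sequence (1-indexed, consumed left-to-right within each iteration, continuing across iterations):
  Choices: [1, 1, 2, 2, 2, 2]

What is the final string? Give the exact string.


Answer: EGGEGG

Derivation:
Step 0: EE
Step 1: EE  (used choices [1, 1])
Step 2: EGEG  (used choices [2, 2])
Step 3: EGGEGG  (used choices [2, 2])


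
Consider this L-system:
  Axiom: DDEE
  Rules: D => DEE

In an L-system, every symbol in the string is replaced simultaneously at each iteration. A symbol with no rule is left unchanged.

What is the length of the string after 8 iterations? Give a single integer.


Step 0: length = 4
Step 1: length = 8
Step 2: length = 12
Step 3: length = 16
Step 4: length = 20
Step 5: length = 24
Step 6: length = 28
Step 7: length = 32
Step 8: length = 36

Answer: 36


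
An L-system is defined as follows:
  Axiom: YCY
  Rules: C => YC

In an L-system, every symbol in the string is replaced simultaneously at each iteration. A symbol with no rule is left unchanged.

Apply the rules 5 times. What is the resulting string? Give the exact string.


Step 0: YCY
Step 1: YYCY
Step 2: YYYCY
Step 3: YYYYCY
Step 4: YYYYYCY
Step 5: YYYYYYCY

Answer: YYYYYYCY


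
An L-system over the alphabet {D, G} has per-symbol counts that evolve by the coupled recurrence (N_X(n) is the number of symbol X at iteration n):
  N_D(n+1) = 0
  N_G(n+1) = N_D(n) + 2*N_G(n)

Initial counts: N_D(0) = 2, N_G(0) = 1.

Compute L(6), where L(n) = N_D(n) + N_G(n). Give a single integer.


Answer: 128

Derivation:
Step 0: N_D=2, N_G=1, L=3
Step 1: N_D=0, N_G=4, L=4
Step 2: N_D=0, N_G=8, L=8
Step 3: N_D=0, N_G=16, L=16
Step 4: N_D=0, N_G=32, L=32
Step 5: N_D=0, N_G=64, L=64
Step 6: N_D=0, N_G=128, L=128


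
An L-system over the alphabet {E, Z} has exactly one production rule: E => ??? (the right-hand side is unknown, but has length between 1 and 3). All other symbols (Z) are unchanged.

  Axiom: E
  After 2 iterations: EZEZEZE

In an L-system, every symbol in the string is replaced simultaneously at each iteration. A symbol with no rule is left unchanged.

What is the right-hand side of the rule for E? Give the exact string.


Answer: EZE

Derivation:
Trying E => EZE:
  Step 0: E
  Step 1: EZE
  Step 2: EZEZEZE
Matches the given result.


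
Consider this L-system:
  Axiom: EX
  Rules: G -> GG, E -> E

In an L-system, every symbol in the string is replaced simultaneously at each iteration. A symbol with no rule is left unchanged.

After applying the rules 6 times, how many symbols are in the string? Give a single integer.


Step 0: length = 2
Step 1: length = 2
Step 2: length = 2
Step 3: length = 2
Step 4: length = 2
Step 5: length = 2
Step 6: length = 2

Answer: 2


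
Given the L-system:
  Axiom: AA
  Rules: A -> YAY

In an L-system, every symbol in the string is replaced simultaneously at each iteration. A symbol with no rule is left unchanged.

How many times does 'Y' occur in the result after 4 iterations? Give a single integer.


Step 0: AA  (0 'Y')
Step 1: YAYYAY  (4 'Y')
Step 2: YYAYYYYAYY  (8 'Y')
Step 3: YYYAYYYYYYAYYY  (12 'Y')
Step 4: YYYYAYYYYYYYYAYYYY  (16 'Y')

Answer: 16


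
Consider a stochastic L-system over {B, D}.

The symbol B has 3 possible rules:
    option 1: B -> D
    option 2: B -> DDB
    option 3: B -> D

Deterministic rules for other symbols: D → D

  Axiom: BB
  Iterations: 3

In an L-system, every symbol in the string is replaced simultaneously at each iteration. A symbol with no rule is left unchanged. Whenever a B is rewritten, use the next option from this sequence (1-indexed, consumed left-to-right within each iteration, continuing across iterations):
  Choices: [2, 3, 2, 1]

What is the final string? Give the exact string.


Answer: DDDDDD

Derivation:
Step 0: BB
Step 1: DDBD  (used choices [2, 3])
Step 2: DDDDBD  (used choices [2])
Step 3: DDDDDD  (used choices [1])


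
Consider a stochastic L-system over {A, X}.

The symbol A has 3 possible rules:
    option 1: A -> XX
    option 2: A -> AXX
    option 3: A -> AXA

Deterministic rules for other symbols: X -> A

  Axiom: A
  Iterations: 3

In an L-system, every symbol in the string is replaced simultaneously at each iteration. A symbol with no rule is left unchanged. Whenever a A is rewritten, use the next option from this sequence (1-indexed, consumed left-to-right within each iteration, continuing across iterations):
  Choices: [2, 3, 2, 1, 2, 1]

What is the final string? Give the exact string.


Answer: AXXAXXAXXXX

Derivation:
Step 0: A
Step 1: AXX  (used choices [2])
Step 2: AXAAA  (used choices [3])
Step 3: AXXAXXAXXXX  (used choices [2, 1, 2, 1])


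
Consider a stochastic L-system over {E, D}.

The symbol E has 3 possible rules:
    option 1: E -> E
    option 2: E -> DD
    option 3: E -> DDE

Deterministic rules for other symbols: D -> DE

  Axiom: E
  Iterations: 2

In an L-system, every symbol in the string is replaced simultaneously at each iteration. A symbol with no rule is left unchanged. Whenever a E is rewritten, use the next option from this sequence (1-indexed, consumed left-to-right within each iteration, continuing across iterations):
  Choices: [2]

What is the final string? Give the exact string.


Step 0: E
Step 1: DD  (used choices [2])
Step 2: DEDE  (used choices [])

Answer: DEDE


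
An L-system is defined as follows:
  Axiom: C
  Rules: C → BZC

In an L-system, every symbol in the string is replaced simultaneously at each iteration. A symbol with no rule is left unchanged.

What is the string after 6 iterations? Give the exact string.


Answer: BZBZBZBZBZBZC

Derivation:
Step 0: C
Step 1: BZC
Step 2: BZBZC
Step 3: BZBZBZC
Step 4: BZBZBZBZC
Step 5: BZBZBZBZBZC
Step 6: BZBZBZBZBZBZC


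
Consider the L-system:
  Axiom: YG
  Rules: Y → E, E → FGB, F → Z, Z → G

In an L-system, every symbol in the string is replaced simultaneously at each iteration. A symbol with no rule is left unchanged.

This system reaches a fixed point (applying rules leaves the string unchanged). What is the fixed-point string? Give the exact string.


Answer: GGBG

Derivation:
Step 0: YG
Step 1: EG
Step 2: FGBG
Step 3: ZGBG
Step 4: GGBG
Step 5: GGBG  (unchanged — fixed point at step 4)


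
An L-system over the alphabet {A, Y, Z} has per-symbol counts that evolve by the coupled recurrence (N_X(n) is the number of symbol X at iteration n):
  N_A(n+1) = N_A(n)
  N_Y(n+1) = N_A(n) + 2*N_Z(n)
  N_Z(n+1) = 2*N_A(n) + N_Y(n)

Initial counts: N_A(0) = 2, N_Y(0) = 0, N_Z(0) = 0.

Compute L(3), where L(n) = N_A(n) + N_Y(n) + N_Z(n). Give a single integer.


Step 0: N_A=2, N_Y=0, N_Z=0, L=2
Step 1: N_A=2, N_Y=2, N_Z=4, L=8
Step 2: N_A=2, N_Y=10, N_Z=6, L=18
Step 3: N_A=2, N_Y=14, N_Z=14, L=30

Answer: 30


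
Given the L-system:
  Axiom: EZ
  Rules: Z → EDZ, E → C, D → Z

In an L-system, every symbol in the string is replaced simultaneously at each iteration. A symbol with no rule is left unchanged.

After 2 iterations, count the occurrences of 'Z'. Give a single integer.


Answer: 2

Derivation:
Step 0: EZ  (1 'Z')
Step 1: CEDZ  (1 'Z')
Step 2: CCZEDZ  (2 'Z')


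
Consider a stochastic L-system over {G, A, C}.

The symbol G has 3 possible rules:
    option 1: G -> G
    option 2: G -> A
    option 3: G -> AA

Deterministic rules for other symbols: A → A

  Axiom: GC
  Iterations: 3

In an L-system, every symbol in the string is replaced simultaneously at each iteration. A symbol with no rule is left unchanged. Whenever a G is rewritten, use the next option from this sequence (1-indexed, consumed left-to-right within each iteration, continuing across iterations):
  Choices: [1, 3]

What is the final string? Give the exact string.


Step 0: GC
Step 1: GC  (used choices [1])
Step 2: AAC  (used choices [3])
Step 3: AAC  (used choices [])

Answer: AAC


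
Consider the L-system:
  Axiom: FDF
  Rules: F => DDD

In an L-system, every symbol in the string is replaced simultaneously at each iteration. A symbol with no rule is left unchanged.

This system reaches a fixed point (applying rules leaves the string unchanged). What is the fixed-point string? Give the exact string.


Answer: DDDDDDD

Derivation:
Step 0: FDF
Step 1: DDDDDDD
Step 2: DDDDDDD  (unchanged — fixed point at step 1)


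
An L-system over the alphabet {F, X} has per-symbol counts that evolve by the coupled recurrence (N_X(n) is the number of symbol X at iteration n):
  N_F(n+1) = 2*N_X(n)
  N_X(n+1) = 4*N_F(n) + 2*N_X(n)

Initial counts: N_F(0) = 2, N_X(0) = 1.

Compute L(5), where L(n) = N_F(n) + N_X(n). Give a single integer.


Step 0: N_F=2, N_X=1, L=3
Step 1: N_F=2, N_X=10, L=12
Step 2: N_F=20, N_X=28, L=48
Step 3: N_F=56, N_X=136, L=192
Step 4: N_F=272, N_X=496, L=768
Step 5: N_F=992, N_X=2080, L=3072

Answer: 3072


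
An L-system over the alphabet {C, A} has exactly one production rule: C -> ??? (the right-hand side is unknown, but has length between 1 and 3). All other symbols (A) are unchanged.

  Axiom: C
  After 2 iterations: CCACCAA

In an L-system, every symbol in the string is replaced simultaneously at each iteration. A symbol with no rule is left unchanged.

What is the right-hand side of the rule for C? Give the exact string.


Answer: CCA

Derivation:
Trying C -> CCA:
  Step 0: C
  Step 1: CCA
  Step 2: CCACCAA
Matches the given result.


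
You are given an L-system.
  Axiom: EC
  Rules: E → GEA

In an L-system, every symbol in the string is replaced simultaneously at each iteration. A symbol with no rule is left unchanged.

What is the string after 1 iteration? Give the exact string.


Answer: GEAC

Derivation:
Step 0: EC
Step 1: GEAC


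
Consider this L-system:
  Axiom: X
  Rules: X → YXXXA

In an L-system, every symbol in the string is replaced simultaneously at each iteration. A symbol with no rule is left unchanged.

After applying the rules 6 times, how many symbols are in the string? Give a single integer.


Step 0: length = 1
Step 1: length = 5
Step 2: length = 17
Step 3: length = 53
Step 4: length = 161
Step 5: length = 485
Step 6: length = 1457

Answer: 1457


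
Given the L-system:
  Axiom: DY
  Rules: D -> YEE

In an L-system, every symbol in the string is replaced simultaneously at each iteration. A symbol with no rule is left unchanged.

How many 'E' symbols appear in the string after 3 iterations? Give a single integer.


Answer: 2

Derivation:
Step 0: DY  (0 'E')
Step 1: YEEY  (2 'E')
Step 2: YEEY  (2 'E')
Step 3: YEEY  (2 'E')


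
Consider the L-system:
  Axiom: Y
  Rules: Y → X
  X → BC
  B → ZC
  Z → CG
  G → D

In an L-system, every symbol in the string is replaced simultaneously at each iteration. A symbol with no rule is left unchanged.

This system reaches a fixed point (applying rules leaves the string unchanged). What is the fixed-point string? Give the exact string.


Answer: CDCC

Derivation:
Step 0: Y
Step 1: X
Step 2: BC
Step 3: ZCC
Step 4: CGCC
Step 5: CDCC
Step 6: CDCC  (unchanged — fixed point at step 5)


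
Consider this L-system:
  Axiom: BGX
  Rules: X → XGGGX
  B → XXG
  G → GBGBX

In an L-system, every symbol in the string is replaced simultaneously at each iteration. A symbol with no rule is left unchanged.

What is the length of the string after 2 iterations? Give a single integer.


Answer: 61

Derivation:
Step 0: length = 3
Step 1: length = 13
Step 2: length = 61


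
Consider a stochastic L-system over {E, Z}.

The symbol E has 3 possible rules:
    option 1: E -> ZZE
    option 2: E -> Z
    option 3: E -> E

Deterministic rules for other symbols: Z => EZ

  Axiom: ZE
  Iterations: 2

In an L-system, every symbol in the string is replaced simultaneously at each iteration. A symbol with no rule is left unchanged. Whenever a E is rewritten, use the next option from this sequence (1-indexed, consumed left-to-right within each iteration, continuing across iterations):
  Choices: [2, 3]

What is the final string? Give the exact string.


Step 0: ZE
Step 1: EZZ  (used choices [2])
Step 2: EEZEZ  (used choices [3])

Answer: EEZEZ


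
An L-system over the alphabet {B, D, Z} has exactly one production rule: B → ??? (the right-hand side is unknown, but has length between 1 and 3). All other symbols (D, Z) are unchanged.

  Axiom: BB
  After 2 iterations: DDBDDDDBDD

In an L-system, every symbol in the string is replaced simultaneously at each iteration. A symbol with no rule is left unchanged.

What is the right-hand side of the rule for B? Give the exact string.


Answer: DBD

Derivation:
Trying B → DBD:
  Step 0: BB
  Step 1: DBDDBD
  Step 2: DDBDDDDBDD
Matches the given result.


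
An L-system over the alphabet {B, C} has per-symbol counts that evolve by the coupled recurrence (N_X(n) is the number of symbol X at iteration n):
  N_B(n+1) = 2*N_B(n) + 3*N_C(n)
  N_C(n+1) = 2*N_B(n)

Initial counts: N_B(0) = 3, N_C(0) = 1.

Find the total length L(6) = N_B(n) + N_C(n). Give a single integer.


Answer: 9576

Derivation:
Step 0: N_B=3, N_C=1, L=4
Step 1: N_B=9, N_C=6, L=15
Step 2: N_B=36, N_C=18, L=54
Step 3: N_B=126, N_C=72, L=198
Step 4: N_B=468, N_C=252, L=720
Step 5: N_B=1692, N_C=936, L=2628
Step 6: N_B=6192, N_C=3384, L=9576


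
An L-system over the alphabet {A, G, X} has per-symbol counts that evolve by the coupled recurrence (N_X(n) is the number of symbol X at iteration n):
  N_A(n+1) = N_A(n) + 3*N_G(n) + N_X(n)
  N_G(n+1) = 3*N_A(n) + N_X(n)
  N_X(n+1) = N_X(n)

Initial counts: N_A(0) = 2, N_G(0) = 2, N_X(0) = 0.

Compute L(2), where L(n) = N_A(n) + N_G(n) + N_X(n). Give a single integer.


Answer: 50

Derivation:
Step 0: N_A=2, N_G=2, N_X=0, L=4
Step 1: N_A=8, N_G=6, N_X=0, L=14
Step 2: N_A=26, N_G=24, N_X=0, L=50


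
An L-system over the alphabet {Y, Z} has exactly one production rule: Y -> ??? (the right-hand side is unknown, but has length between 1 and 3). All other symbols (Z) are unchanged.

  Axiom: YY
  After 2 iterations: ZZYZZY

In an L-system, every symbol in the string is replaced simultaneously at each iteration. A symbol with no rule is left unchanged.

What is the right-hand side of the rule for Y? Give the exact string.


Answer: ZY

Derivation:
Trying Y -> ZY:
  Step 0: YY
  Step 1: ZYZY
  Step 2: ZZYZZY
Matches the given result.


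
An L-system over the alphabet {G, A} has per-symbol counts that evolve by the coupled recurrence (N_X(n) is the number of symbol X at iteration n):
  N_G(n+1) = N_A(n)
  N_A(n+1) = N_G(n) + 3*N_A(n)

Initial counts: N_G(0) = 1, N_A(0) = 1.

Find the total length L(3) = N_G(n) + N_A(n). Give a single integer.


Answer: 56

Derivation:
Step 0: N_G=1, N_A=1, L=2
Step 1: N_G=1, N_A=4, L=5
Step 2: N_G=4, N_A=13, L=17
Step 3: N_G=13, N_A=43, L=56
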